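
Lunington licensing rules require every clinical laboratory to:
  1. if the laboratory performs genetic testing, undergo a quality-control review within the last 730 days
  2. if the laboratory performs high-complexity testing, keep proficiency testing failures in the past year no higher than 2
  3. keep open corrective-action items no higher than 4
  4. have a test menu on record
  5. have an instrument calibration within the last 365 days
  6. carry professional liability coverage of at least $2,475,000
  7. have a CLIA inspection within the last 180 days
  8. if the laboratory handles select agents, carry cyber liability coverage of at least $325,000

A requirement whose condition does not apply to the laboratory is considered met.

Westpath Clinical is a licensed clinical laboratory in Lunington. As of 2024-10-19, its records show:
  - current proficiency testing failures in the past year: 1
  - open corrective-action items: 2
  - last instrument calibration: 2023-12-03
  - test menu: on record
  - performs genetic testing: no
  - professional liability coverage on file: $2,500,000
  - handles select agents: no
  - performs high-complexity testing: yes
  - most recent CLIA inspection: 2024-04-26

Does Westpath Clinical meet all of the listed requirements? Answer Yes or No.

Yes

1. condition 'performs genetic testing' does not hold → requirement n/a → met
2. condition 'performs high-complexity testing' holds; proficiency testing failures in the past year 1 ≤ 2 → met
3. open corrective-action items 2 ≤ 4 → met
4. test menu present → met
5. instrument calibration 321 days ago vs limit 365 → met
6. professional liability coverage $2,500,000 ≥ $2,475,000 → met
7. CLIA inspection 176 days ago vs limit 180 → met
8. condition 'handles select agents' does not hold → requirement n/a → met
All met.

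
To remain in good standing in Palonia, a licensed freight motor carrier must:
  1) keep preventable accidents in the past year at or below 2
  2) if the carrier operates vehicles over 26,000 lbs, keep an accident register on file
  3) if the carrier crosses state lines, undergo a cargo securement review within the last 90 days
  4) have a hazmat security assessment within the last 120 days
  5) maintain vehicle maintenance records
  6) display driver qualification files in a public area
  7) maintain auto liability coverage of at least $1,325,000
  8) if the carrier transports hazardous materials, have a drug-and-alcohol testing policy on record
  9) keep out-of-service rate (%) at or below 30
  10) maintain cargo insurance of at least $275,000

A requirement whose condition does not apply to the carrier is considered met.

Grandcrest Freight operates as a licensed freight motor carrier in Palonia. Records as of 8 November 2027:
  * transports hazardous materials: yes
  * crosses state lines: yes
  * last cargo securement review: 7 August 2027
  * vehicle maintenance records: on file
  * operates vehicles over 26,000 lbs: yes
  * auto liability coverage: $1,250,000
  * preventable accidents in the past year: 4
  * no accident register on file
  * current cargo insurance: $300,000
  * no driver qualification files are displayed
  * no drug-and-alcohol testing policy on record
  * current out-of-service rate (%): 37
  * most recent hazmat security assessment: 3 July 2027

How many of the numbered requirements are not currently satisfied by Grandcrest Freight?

8

1. preventable accidents in the past year 4 > 2 → not met
2. condition 'operates vehicles over 26,000 lbs' holds; accident register absent → not met
3. condition 'crosses state lines' holds; cargo securement review 93 days ago vs limit 90 → not met
4. hazmat security assessment 128 days ago vs limit 120 → not met
5. vehicle maintenance records present → met
6. driver qualification files absent → not met
7. auto liability coverage $1,250,000 < $1,325,000 → not met
8. condition 'transports hazardous materials' holds; drug-and-alcohol testing policy absent → not met
9. out-of-service rate (%) 37 > 30 → not met
10. cargo insurance $300,000 ≥ $275,000 → met
Not met: 8 of 10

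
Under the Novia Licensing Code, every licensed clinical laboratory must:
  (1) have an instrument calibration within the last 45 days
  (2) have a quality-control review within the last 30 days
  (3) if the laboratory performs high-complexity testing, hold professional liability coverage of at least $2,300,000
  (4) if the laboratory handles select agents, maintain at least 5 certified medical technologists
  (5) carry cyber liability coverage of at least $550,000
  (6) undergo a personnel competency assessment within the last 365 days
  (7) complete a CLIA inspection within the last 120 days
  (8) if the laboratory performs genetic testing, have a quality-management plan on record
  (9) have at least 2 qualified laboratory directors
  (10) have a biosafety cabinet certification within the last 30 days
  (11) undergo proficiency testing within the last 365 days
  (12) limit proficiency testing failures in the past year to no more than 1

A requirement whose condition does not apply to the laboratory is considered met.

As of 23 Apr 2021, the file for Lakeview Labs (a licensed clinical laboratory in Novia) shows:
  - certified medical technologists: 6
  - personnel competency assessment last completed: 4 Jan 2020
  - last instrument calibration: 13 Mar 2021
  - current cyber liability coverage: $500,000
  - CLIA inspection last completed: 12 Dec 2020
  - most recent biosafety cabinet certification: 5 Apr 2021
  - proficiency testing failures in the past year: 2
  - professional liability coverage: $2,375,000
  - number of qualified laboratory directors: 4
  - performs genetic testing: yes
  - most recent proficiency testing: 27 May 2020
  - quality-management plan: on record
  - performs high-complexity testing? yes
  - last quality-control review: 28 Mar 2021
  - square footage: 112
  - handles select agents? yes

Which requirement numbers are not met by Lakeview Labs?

5, 6, 7, 12

1. instrument calibration 41 days ago vs limit 45 → met
2. quality-control review 26 days ago vs limit 30 → met
3. condition 'performs high-complexity testing' holds; professional liability coverage $2,375,000 ≥ $2,300,000 → met
4. condition 'handles select agents' holds; certified medical technologists 6 ≥ 5 → met
5. cyber liability coverage $500,000 < $550,000 → not met
6. personnel competency assessment 475 days ago vs limit 365 → not met
7. CLIA inspection 132 days ago vs limit 120 → not met
8. condition 'performs genetic testing' holds; quality-management plan present → met
9. qualified laboratory directors 4 ≥ 2 → met
10. biosafety cabinet certification 18 days ago vs limit 30 → met
11. proficiency testing 331 days ago vs limit 365 → met
12. proficiency testing failures in the past year 2 > 1 → not met
Not met: 5, 6, 7, 12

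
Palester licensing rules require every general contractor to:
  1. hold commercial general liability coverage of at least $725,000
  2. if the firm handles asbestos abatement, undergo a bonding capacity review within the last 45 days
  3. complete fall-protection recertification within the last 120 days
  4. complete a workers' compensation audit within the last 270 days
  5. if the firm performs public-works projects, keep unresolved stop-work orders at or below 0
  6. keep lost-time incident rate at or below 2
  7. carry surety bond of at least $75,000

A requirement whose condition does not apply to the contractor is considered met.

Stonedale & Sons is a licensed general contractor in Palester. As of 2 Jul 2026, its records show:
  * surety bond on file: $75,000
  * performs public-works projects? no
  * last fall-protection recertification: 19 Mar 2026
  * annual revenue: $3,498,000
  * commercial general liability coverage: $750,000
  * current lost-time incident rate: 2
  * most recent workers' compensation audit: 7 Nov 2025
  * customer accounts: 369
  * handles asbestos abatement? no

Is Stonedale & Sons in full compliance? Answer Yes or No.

Yes

1. commercial general liability coverage $750,000 ≥ $725,000 → met
2. condition 'handles asbestos abatement' does not hold → requirement n/a → met
3. fall-protection recertification 105 days ago vs limit 120 → met
4. workers' compensation audit 237 days ago vs limit 270 → met
5. condition 'performs public-works projects' does not hold → requirement n/a → met
6. lost-time incident rate 2 ≤ 2 → met
7. surety bond $75,000 ≥ $75,000 → met
All met.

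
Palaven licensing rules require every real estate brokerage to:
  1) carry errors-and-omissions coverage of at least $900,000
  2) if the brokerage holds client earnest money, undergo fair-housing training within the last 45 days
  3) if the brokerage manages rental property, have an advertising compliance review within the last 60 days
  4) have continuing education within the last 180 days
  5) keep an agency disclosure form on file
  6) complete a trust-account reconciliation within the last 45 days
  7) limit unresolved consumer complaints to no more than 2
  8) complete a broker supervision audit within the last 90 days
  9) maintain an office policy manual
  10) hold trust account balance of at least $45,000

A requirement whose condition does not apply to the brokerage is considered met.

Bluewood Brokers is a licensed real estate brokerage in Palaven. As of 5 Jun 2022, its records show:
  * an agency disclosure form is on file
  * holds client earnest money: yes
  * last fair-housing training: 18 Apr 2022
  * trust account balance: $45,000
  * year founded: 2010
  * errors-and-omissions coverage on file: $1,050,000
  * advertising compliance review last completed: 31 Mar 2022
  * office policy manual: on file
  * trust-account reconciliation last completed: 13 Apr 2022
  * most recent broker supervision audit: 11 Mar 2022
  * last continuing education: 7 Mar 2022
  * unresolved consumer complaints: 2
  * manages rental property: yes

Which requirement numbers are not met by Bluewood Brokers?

2, 3, 6

1. errors-and-omissions coverage $1,050,000 ≥ $900,000 → met
2. condition 'holds client earnest money' holds; fair-housing training 48 days ago vs limit 45 → not met
3. condition 'manages rental property' holds; advertising compliance review 66 days ago vs limit 60 → not met
4. continuing education 90 days ago vs limit 180 → met
5. agency disclosure form present → met
6. trust-account reconciliation 53 days ago vs limit 45 → not met
7. unresolved consumer complaints 2 ≤ 2 → met
8. broker supervision audit 86 days ago vs limit 90 → met
9. office policy manual present → met
10. trust account balance $45,000 ≥ $45,000 → met
Not met: 2, 3, 6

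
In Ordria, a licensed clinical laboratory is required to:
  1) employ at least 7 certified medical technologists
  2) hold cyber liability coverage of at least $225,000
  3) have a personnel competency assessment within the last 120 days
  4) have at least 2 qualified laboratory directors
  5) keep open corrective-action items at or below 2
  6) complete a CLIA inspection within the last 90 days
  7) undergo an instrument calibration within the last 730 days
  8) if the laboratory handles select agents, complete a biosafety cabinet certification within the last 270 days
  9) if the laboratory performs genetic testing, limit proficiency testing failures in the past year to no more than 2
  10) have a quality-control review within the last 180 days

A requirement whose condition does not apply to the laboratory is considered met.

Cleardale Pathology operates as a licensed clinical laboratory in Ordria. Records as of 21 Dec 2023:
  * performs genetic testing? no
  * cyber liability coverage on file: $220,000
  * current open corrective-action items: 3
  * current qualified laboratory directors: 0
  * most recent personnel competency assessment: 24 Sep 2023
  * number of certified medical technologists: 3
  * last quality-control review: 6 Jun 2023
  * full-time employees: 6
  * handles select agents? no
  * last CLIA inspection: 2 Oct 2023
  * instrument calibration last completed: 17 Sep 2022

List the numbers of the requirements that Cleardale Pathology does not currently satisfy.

1, 2, 4, 5, 10

1. certified medical technologists 3 < 7 → not met
2. cyber liability coverage $220,000 < $225,000 → not met
3. personnel competency assessment 88 days ago vs limit 120 → met
4. qualified laboratory directors 0 < 2 → not met
5. open corrective-action items 3 > 2 → not met
6. CLIA inspection 80 days ago vs limit 90 → met
7. instrument calibration 460 days ago vs limit 730 → met
8. condition 'handles select agents' does not hold → requirement n/a → met
9. condition 'performs genetic testing' does not hold → requirement n/a → met
10. quality-control review 198 days ago vs limit 180 → not met
Not met: 1, 2, 4, 5, 10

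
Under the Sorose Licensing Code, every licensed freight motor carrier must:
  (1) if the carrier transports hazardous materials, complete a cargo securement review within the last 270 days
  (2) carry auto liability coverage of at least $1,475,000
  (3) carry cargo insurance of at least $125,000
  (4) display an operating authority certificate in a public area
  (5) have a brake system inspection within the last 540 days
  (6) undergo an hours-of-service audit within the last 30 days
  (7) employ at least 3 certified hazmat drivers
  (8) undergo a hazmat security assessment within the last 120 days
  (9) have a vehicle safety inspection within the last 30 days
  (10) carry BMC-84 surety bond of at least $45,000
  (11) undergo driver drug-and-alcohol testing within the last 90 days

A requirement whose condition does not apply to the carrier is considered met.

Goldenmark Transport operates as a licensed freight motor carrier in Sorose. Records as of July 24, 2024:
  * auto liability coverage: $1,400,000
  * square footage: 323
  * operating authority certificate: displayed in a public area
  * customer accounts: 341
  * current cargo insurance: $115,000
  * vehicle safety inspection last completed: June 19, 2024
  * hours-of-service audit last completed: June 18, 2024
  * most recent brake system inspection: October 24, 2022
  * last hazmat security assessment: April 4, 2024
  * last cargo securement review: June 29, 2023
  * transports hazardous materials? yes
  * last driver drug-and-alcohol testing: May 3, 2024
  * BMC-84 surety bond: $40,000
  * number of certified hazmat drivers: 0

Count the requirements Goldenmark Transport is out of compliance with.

8

1. condition 'transports hazardous materials' holds; cargo securement review 391 days ago vs limit 270 → not met
2. auto liability coverage $1,400,000 < $1,475,000 → not met
3. cargo insurance $115,000 < $125,000 → not met
4. operating authority certificate present → met
5. brake system inspection 639 days ago vs limit 540 → not met
6. hours-of-service audit 36 days ago vs limit 30 → not met
7. certified hazmat drivers 0 < 3 → not met
8. hazmat security assessment 111 days ago vs limit 120 → met
9. vehicle safety inspection 35 days ago vs limit 30 → not met
10. BMC-84 surety bond $40,000 < $45,000 → not met
11. driver drug-and-alcohol testing 82 days ago vs limit 90 → met
Not met: 8 of 11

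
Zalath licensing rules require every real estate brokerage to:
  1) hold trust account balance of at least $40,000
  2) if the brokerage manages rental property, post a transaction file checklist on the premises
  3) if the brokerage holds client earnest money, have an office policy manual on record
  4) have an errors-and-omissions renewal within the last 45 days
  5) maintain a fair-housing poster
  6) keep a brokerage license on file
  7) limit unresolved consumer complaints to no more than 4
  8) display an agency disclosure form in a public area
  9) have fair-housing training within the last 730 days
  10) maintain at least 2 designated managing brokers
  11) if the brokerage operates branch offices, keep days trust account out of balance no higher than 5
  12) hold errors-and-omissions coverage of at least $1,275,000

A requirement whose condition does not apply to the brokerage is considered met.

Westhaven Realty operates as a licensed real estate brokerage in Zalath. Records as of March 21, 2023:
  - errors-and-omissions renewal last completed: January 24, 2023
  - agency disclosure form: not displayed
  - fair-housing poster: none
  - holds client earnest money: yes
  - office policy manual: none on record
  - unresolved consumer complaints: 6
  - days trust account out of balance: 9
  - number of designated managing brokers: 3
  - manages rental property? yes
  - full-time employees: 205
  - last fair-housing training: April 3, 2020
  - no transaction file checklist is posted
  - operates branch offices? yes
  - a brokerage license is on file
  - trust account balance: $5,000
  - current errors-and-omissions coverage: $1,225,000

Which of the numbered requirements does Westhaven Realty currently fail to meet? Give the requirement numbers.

1, 2, 3, 4, 5, 7, 8, 9, 11, 12

1. trust account balance $5,000 < $40,000 → not met
2. condition 'manages rental property' holds; transaction file checklist absent → not met
3. condition 'holds client earnest money' holds; office policy manual absent → not met
4. errors-and-omissions renewal 56 days ago vs limit 45 → not met
5. fair-housing poster absent → not met
6. brokerage license present → met
7. unresolved consumer complaints 6 > 4 → not met
8. agency disclosure form absent → not met
9. fair-housing training 1082 days ago vs limit 730 → not met
10. designated managing brokers 3 ≥ 2 → met
11. condition 'operates branch offices' holds; days trust account out of balance 9 > 5 → not met
12. errors-and-omissions coverage $1,225,000 < $1,275,000 → not met
Not met: 1, 2, 3, 4, 5, 7, 8, 9, 11, 12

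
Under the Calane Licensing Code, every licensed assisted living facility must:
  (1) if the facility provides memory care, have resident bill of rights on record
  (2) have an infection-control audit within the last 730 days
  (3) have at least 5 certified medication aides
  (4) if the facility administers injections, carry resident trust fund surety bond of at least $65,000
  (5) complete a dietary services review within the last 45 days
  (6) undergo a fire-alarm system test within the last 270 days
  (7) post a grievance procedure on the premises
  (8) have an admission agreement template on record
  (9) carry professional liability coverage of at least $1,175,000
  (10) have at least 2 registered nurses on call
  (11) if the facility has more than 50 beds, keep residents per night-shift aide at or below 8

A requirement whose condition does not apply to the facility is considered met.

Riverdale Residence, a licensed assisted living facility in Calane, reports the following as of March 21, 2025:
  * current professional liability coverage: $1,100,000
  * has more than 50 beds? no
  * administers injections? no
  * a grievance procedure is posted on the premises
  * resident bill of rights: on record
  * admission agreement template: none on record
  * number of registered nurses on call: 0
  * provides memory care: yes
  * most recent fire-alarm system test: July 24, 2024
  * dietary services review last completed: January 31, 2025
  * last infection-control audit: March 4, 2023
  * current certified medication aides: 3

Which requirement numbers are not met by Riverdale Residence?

2, 3, 5, 8, 9, 10

1. condition 'provides memory care' holds; resident bill of rights present → met
2. infection-control audit 748 days ago vs limit 730 → not met
3. certified medication aides 3 < 5 → not met
4. condition 'administers injections' does not hold → requirement n/a → met
5. dietary services review 49 days ago vs limit 45 → not met
6. fire-alarm system test 240 days ago vs limit 270 → met
7. grievance procedure present → met
8. admission agreement template absent → not met
9. professional liability coverage $1,100,000 < $1,175,000 → not met
10. registered nurses on call 0 < 2 → not met
11. condition 'has more than 50 beds' does not hold → requirement n/a → met
Not met: 2, 3, 5, 8, 9, 10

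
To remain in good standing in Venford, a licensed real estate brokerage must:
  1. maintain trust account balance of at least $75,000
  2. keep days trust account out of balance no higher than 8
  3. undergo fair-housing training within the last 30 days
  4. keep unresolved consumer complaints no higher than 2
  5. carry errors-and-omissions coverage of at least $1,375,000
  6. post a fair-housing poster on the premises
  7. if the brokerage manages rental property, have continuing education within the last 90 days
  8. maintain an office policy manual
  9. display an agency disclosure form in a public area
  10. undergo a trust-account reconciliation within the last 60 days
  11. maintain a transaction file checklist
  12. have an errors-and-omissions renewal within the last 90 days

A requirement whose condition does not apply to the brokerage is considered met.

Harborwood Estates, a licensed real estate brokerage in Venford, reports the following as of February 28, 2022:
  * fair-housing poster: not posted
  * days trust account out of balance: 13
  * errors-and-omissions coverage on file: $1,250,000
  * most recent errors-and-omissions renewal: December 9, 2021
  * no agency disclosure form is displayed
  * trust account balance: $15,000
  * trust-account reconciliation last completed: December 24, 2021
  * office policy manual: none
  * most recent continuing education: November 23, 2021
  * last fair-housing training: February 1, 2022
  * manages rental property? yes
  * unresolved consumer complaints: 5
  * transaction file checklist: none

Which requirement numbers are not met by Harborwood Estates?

1, 2, 4, 5, 6, 7, 8, 9, 10, 11

1. trust account balance $15,000 < $75,000 → not met
2. days trust account out of balance 13 > 8 → not met
3. fair-housing training 27 days ago vs limit 30 → met
4. unresolved consumer complaints 5 > 2 → not met
5. errors-and-omissions coverage $1,250,000 < $1,375,000 → not met
6. fair-housing poster absent → not met
7. condition 'manages rental property' holds; continuing education 97 days ago vs limit 90 → not met
8. office policy manual absent → not met
9. agency disclosure form absent → not met
10. trust-account reconciliation 66 days ago vs limit 60 → not met
11. transaction file checklist absent → not met
12. errors-and-omissions renewal 81 days ago vs limit 90 → met
Not met: 1, 2, 4, 5, 6, 7, 8, 9, 10, 11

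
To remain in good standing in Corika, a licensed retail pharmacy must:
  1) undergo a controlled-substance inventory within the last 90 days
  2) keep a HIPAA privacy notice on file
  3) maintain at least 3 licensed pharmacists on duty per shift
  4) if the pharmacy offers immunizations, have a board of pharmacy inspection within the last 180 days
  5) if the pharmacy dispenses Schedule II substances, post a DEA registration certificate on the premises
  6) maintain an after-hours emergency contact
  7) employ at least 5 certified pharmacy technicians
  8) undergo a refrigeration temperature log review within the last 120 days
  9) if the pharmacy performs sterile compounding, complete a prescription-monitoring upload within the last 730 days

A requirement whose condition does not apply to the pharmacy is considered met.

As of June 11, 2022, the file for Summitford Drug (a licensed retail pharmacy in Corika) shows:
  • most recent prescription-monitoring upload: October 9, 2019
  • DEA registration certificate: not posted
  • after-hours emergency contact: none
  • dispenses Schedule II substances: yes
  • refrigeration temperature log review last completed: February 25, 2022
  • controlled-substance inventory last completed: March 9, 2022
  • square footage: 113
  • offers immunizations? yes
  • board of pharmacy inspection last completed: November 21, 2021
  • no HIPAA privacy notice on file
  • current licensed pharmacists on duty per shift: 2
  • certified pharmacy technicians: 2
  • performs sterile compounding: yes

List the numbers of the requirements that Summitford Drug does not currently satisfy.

1. controlled-substance inventory 94 days ago vs limit 90 → not met
2. HIPAA privacy notice absent → not met
3. licensed pharmacists on duty per shift 2 < 3 → not met
4. condition 'offers immunizations' holds; board of pharmacy inspection 202 days ago vs limit 180 → not met
5. condition 'dispenses Schedule II substances' holds; DEA registration certificate absent → not met
6. after-hours emergency contact absent → not met
7. certified pharmacy technicians 2 < 5 → not met
8. refrigeration temperature log review 106 days ago vs limit 120 → met
9. condition 'performs sterile compounding' holds; prescription-monitoring upload 976 days ago vs limit 730 → not met
Not met: 1, 2, 3, 4, 5, 6, 7, 9

1, 2, 3, 4, 5, 6, 7, 9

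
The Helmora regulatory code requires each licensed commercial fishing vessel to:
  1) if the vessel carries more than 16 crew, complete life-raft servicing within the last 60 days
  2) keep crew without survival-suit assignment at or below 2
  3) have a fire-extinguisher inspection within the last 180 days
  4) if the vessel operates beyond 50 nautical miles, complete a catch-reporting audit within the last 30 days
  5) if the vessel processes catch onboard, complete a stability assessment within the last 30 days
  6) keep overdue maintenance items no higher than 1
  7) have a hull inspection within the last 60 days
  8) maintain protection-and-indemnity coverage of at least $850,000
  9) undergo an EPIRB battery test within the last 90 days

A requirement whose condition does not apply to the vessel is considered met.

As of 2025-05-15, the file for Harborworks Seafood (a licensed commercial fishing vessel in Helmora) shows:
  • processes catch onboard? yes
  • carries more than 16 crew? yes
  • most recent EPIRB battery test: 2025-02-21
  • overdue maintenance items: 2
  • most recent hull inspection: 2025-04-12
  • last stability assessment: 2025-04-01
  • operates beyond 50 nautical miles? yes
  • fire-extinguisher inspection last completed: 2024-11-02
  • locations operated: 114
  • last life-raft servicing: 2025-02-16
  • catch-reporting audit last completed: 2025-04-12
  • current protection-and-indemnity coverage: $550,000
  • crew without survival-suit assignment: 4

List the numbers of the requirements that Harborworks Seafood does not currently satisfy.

1. condition 'carries more than 16 crew' holds; life-raft servicing 88 days ago vs limit 60 → not met
2. crew without survival-suit assignment 4 > 2 → not met
3. fire-extinguisher inspection 194 days ago vs limit 180 → not met
4. condition 'operates beyond 50 nautical miles' holds; catch-reporting audit 33 days ago vs limit 30 → not met
5. condition 'processes catch onboard' holds; stability assessment 44 days ago vs limit 30 → not met
6. overdue maintenance items 2 > 1 → not met
7. hull inspection 33 days ago vs limit 60 → met
8. protection-and-indemnity coverage $550,000 < $850,000 → not met
9. EPIRB battery test 83 days ago vs limit 90 → met
Not met: 1, 2, 3, 4, 5, 6, 8

1, 2, 3, 4, 5, 6, 8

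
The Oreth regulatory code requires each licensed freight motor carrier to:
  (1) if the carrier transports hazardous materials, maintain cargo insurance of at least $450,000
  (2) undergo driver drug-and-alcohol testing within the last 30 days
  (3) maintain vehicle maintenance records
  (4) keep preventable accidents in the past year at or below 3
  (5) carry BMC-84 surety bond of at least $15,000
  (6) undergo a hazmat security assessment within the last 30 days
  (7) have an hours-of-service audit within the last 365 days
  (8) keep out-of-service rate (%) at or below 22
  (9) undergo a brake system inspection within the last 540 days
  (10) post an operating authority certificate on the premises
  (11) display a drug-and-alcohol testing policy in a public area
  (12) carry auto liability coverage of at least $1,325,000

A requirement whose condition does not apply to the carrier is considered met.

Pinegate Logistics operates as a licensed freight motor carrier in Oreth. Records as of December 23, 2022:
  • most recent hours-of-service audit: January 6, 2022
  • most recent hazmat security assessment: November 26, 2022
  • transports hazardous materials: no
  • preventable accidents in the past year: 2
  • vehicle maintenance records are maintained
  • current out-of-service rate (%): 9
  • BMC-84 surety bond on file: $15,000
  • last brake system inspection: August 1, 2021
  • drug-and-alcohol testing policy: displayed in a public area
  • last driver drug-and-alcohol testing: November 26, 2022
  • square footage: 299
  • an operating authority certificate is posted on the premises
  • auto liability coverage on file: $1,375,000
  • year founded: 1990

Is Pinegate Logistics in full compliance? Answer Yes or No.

Yes

1. condition 'transports hazardous materials' does not hold → requirement n/a → met
2. driver drug-and-alcohol testing 27 days ago vs limit 30 → met
3. vehicle maintenance records present → met
4. preventable accidents in the past year 2 ≤ 3 → met
5. BMC-84 surety bond $15,000 ≥ $15,000 → met
6. hazmat security assessment 27 days ago vs limit 30 → met
7. hours-of-service audit 351 days ago vs limit 365 → met
8. out-of-service rate (%) 9 ≤ 22 → met
9. brake system inspection 509 days ago vs limit 540 → met
10. operating authority certificate present → met
11. drug-and-alcohol testing policy present → met
12. auto liability coverage $1,375,000 ≥ $1,325,000 → met
All met.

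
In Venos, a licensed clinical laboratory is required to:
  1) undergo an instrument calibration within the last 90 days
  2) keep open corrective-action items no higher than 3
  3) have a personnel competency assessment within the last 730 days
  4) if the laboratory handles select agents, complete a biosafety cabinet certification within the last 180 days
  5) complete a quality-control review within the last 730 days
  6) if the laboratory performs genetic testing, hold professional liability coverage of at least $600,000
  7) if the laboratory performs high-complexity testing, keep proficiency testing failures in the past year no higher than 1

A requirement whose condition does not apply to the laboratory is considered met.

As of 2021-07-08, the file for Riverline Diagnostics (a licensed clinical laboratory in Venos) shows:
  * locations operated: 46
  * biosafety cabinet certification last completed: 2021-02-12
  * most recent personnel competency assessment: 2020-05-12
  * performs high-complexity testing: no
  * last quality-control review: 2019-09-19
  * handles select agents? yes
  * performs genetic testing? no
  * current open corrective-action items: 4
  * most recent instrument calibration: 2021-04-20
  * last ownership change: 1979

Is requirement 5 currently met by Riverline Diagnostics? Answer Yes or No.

Yes

5. quality-control review 658 days ago vs limit 730 → met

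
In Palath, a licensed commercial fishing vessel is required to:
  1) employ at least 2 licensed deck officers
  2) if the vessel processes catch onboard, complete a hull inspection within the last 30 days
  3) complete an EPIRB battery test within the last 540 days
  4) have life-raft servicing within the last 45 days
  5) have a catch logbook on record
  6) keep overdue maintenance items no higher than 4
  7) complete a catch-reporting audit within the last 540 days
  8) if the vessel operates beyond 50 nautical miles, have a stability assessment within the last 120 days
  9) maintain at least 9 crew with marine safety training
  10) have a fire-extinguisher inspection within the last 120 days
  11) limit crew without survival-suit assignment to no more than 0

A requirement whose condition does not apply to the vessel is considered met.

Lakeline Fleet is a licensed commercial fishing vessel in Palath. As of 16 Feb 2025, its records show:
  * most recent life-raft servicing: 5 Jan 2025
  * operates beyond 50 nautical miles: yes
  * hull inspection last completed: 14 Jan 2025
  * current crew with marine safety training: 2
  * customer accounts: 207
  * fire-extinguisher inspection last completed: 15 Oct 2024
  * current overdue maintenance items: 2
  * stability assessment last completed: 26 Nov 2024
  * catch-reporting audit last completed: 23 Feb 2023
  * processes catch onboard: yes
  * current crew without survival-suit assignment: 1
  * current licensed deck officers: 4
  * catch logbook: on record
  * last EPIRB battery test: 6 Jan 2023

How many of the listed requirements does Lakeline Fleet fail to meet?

1. licensed deck officers 4 ≥ 2 → met
2. condition 'processes catch onboard' holds; hull inspection 33 days ago vs limit 30 → not met
3. EPIRB battery test 772 days ago vs limit 540 → not met
4. life-raft servicing 42 days ago vs limit 45 → met
5. catch logbook present → met
6. overdue maintenance items 2 ≤ 4 → met
7. catch-reporting audit 724 days ago vs limit 540 → not met
8. condition 'operates beyond 50 nautical miles' holds; stability assessment 82 days ago vs limit 120 → met
9. crew with marine safety training 2 < 9 → not met
10. fire-extinguisher inspection 124 days ago vs limit 120 → not met
11. crew without survival-suit assignment 1 > 0 → not met
Not met: 6 of 11

6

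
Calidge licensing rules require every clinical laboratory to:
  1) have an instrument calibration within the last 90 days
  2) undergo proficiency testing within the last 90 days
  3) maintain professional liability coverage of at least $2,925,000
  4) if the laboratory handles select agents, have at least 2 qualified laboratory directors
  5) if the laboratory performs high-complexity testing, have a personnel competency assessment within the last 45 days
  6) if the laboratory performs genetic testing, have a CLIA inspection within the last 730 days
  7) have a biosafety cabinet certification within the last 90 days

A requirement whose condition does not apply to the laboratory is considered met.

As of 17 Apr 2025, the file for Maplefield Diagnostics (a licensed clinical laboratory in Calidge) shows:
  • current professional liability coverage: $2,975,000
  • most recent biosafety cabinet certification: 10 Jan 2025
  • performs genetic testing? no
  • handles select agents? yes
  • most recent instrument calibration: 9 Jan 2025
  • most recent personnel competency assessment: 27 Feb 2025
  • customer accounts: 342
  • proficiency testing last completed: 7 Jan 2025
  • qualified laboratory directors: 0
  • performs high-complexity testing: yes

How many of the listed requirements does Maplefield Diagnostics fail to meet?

1. instrument calibration 98 days ago vs limit 90 → not met
2. proficiency testing 100 days ago vs limit 90 → not met
3. professional liability coverage $2,975,000 ≥ $2,925,000 → met
4. condition 'handles select agents' holds; qualified laboratory directors 0 < 2 → not met
5. condition 'performs high-complexity testing' holds; personnel competency assessment 49 days ago vs limit 45 → not met
6. condition 'performs genetic testing' does not hold → requirement n/a → met
7. biosafety cabinet certification 97 days ago vs limit 90 → not met
Not met: 5 of 7

5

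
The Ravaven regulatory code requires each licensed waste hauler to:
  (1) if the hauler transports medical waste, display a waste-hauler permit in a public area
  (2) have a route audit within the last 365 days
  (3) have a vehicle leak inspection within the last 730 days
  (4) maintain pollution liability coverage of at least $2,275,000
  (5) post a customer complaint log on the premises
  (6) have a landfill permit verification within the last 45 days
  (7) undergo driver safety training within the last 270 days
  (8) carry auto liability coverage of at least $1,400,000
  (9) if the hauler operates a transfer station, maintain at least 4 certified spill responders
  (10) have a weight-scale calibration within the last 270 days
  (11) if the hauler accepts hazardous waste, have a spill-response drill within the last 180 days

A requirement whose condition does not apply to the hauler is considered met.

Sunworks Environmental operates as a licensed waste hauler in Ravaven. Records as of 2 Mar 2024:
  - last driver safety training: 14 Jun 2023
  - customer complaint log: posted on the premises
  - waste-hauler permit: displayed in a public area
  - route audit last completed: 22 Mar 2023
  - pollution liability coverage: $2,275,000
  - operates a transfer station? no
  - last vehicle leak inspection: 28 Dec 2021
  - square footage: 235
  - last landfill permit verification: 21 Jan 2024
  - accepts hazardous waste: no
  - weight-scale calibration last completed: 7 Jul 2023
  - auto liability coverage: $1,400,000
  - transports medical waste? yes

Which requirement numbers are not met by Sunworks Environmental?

1. condition 'transports medical waste' holds; waste-hauler permit present → met
2. route audit 346 days ago vs limit 365 → met
3. vehicle leak inspection 795 days ago vs limit 730 → not met
4. pollution liability coverage $2,275,000 ≥ $2,275,000 → met
5. customer complaint log present → met
6. landfill permit verification 41 days ago vs limit 45 → met
7. driver safety training 262 days ago vs limit 270 → met
8. auto liability coverage $1,400,000 ≥ $1,400,000 → met
9. condition 'operates a transfer station' does not hold → requirement n/a → met
10. weight-scale calibration 239 days ago vs limit 270 → met
11. condition 'accepts hazardous waste' does not hold → requirement n/a → met
Not met: 3

3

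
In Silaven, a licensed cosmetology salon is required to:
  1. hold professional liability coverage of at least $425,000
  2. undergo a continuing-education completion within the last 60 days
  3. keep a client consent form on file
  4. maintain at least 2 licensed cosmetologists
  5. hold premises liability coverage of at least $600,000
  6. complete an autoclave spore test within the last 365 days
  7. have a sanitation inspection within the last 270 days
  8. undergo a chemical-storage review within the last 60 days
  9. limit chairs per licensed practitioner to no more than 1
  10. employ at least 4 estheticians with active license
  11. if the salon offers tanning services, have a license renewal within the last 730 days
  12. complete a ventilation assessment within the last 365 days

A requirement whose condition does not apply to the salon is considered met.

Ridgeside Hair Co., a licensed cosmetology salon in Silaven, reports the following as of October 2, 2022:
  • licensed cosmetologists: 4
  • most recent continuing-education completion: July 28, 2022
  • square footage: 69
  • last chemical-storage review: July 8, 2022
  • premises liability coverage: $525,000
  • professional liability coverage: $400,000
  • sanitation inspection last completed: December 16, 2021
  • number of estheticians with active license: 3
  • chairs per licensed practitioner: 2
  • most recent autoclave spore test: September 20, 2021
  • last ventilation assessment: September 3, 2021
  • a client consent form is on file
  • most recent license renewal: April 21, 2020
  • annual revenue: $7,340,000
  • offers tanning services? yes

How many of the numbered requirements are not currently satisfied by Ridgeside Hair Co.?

10

1. professional liability coverage $400,000 < $425,000 → not met
2. continuing-education completion 66 days ago vs limit 60 → not met
3. client consent form present → met
4. licensed cosmetologists 4 ≥ 2 → met
5. premises liability coverage $525,000 < $600,000 → not met
6. autoclave spore test 377 days ago vs limit 365 → not met
7. sanitation inspection 290 days ago vs limit 270 → not met
8. chemical-storage review 86 days ago vs limit 60 → not met
9. chairs per licensed practitioner 2 > 1 → not met
10. estheticians with active license 3 < 4 → not met
11. condition 'offers tanning services' holds; license renewal 894 days ago vs limit 730 → not met
12. ventilation assessment 394 days ago vs limit 365 → not met
Not met: 10 of 12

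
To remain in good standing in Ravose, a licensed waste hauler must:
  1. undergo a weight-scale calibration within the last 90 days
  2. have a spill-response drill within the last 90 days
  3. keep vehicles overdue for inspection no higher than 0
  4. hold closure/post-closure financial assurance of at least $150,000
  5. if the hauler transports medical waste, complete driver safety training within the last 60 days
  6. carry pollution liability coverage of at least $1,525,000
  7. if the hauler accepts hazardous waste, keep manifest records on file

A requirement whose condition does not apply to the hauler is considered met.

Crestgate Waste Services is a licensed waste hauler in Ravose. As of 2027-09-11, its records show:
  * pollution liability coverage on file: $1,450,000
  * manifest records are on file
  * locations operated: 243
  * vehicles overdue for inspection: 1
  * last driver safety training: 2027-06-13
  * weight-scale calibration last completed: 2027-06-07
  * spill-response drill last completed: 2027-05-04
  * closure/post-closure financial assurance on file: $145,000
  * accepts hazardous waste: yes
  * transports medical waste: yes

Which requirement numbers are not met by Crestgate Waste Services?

1. weight-scale calibration 96 days ago vs limit 90 → not met
2. spill-response drill 130 days ago vs limit 90 → not met
3. vehicles overdue for inspection 1 > 0 → not met
4. closure/post-closure financial assurance $145,000 < $150,000 → not met
5. condition 'transports medical waste' holds; driver safety training 90 days ago vs limit 60 → not met
6. pollution liability coverage $1,450,000 < $1,525,000 → not met
7. condition 'accepts hazardous waste' holds; manifest records present → met
Not met: 1, 2, 3, 4, 5, 6

1, 2, 3, 4, 5, 6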